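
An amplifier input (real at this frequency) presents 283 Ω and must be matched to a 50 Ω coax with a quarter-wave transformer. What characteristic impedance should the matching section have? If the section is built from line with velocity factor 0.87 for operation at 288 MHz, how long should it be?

Z_qwt = √(Z_0·R_L) = √(50 × 283) = √14150
λ = 0.87·c/f = 0.906 m, so l = λ/4 = 0.227 m

Z_qwt ≈ 119 Ω; length ≈ 22.7 cm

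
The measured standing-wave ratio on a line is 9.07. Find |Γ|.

|Γ| ≈ 0.801

|Γ| = (S − 1)/(S + 1) = (9.07 − 1)/(9.07 + 1) = 8.07/10.1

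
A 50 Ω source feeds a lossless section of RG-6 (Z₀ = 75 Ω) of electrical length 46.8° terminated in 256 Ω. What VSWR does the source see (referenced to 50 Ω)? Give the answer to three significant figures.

tan(βl) = 1.06
Z_in = Z_0·(Z_L + jZ_0·tanβl)/(Z_0 + jZ_L·tanβl) = 38.4 − j59.9 Ω
Γ_s = (Z_in − Z_s)/(Z_in + Z_s) = (-11.6 − j59.9)/(88.4 − j59.9), |Γ_s| = 0.571
VSWR = (1 + |Γ_s|)/(1 − |Γ_s|)

VSWR ≈ 3.66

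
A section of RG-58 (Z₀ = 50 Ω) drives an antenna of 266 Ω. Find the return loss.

Γ = (266 − 50)/(266 + 50) = 0.684
RL = −20·log₁₀|Γ| = −20·log₁₀(0.684)

RL ≈ 3.3 dB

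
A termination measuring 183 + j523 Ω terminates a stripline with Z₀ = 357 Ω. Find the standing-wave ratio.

VSWR ≈ 6.5

Γ = (Z_L − Z_0)/(Z_L + Z_0) = (-174 + j523)/(540 + j523)
|Γ| = 551/752 = 0.733
VSWR = (1 + |Γ|)/(1 − |Γ|) = 1.73/0.267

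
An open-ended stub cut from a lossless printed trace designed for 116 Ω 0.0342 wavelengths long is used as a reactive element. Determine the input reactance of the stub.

βl = 2π × 0.0342 = 12.3°
tan(βl) = 0.218
For an open-ended stub, Z_in = −jZ_0·cot(βl) = −jZ_0/tan(βl)

X_in ≈ -531 Ω (capacitive)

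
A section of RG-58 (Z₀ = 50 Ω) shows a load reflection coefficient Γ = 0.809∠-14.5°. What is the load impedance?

Z_L = Z_0·(1 + Γ)/(1 − Γ) = 50·(1.78 − j0.203)/(0.217 + j0.203)

Z_L ≈ 196 − j230 Ω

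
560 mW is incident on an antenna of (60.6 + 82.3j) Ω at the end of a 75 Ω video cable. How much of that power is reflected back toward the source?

|Γ| = |(-14.4 + j82.3)/(135.6 + j82.3)| = 0.527
|Γ|² = 0.277
P_refl = |Γ|²·P_inc = 155 mW, P_del = (1 − |Γ|²)·P_inc = 405 mW

P_reflected ≈ 155 mW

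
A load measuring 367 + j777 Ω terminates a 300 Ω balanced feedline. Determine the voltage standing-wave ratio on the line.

Γ = (Z_L − Z_0)/(Z_L + Z_0) = (67 + j777)/(667 + j777)
|Γ| = 780/1020 = 0.762
VSWR = (1 + |Γ|)/(1 − |Γ|) = 1.76/0.238

VSWR ≈ 7.39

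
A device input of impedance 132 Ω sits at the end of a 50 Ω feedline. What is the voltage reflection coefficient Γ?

Γ = 0.451

Γ = (Z_L − Z_0)/(Z_L + Z_0) = (132 − 50)/(132 + 50) = 82/182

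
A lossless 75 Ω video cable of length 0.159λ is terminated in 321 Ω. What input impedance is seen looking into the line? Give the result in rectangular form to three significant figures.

Z_in ≈ 24.2 − j44.6 Ω

βl = 2π × 0.159 = 57.2°
tan(βl) = tan(57.2°) = 1.55
Z_in = Z_0·(Z_L + jZ_0·tanβl)/(Z_0 + jZ_L·tanβl)
     = 75·(321 + j117)/(75 + j499)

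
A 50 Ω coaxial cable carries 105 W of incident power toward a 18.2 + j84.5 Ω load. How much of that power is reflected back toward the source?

P_reflected ≈ 72.6 W

|Γ| = |(-31.8 + j84.5)/(68.2 + j84.5)| = 0.831
|Γ|² = 0.691
P_refl = |Γ|²·P_inc = 72.6 W, P_del = (1 − |Γ|²)·P_inc = 32.4 W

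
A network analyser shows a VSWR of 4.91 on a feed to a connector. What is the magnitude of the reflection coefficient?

|Γ| = (S − 1)/(S + 1) = (4.91 − 1)/(4.91 + 1) = 3.91/5.91

|Γ| ≈ 0.662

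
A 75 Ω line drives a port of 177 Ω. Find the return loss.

Γ = (177 − 75)/(177 + 75) = 0.405
RL = −20·log₁₀|Γ| = −20·log₁₀(0.405)

RL ≈ 7.86 dB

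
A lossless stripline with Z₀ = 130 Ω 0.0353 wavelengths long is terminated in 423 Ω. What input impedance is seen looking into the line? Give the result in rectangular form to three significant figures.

Z_in ≈ 289 − j183 Ω

βl = 2π × 0.0353 = 12.7°
tan(βl) = tan(12.7°) = 0.226
Z_in = Z_0·(Z_L + jZ_0·tanβl)/(Z_0 + jZ_L·tanβl)
     = 130·(423 + j29.3)/(130 + j95.4)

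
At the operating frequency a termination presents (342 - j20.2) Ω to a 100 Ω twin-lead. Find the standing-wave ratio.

VSWR ≈ 3.43

Γ = (Z_L − Z_0)/(Z_L + Z_0) = (242 − j20.2)/(442 − j20.2)
|Γ| = 243/442 = 0.549
VSWR = (1 + |Γ|)/(1 − |Γ|) = 1.55/0.451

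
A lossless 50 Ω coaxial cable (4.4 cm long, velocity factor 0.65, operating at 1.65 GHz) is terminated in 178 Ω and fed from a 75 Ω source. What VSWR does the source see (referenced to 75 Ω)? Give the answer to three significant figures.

λ = v/f = 0.65·c / 1.65 GHz = 0.118 m
βl = 2π·l/λ = 2π × 0.372 = 134°
tan(βl) = -1.03
Z_in = Z_0·(Z_L + jZ_0·tanβl)/(Z_0 + jZ_L·tanβl) = 25.3 + j41.5 Ω
Γ_s = (Z_in − Z_s)/(Z_in + Z_s) = (-49.7 + j41.5)/(100 + j41.5), |Γ_s| = 0.596
VSWR = (1 + |Γ_s|)/(1 − |Γ_s|)

VSWR ≈ 3.95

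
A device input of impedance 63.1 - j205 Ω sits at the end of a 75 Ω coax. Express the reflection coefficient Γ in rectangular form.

Γ ≈ 0.661 − j0.503

Γ = (Z_L − Z_0)/(Z_L + Z_0) = (-11.9 − j205)/(138.1 − j205)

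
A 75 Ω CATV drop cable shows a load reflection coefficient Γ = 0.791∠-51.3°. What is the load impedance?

Z_L ≈ 44.1 − j145 Ω

Z_L = Z_0·(1 + Γ)/(1 − Γ) = 75·(1.49 − j0.617)/(0.505 + j0.617)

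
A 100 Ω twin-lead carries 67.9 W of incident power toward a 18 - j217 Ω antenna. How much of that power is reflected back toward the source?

|Γ| = |(-82 − j217)/(118 − j217)| = 0.939
|Γ|² = 0.882
P_refl = |Γ|²·P_inc = 59.9 W, P_del = (1 − |Γ|²)·P_inc = 8.01 W

P_reflected ≈ 59.9 W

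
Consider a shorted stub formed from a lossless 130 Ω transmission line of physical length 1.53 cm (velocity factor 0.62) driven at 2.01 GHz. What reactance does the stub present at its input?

λ = v/f = 0.62·c / 2.01 GHz = 0.0925 m
βl = 2π·l/λ = 2π × 0.165 = 59.5°
tan(βl) = 1.7
For a shorted stub, Z_in = jZ_0·tan(βl)

X_in ≈ 221 Ω (inductive)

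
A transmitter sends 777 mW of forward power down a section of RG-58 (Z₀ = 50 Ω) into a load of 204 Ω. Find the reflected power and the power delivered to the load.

Γ = (204 − 50)/(204 + 50) = 0.606
|Γ|² = 0.368
P_refl = |Γ|²·P_inc = 286 mW, P_del = (1 − |Γ|²)·P_inc = 491 mW

P_reflected ≈ 286 mW; P_delivered ≈ 491 mW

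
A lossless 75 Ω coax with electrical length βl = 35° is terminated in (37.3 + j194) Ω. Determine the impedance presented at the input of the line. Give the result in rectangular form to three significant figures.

tan(βl) = tan(35°) = 0.7
Z_in = Z_0·(Z_L + jZ_0·tanβl)/(Z_0 + jZ_L·tanβl)
     = 75·(37.3 + j247)/(-60.8 + j26.1)

Z_in ≈ 71.3 − j273 Ω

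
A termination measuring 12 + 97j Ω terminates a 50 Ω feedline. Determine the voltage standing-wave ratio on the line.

VSWR ≈ 20

Γ = (Z_L − Z_0)/(Z_L + Z_0) = (-38 + j97)/(62 + j97)
|Γ| = 104/115 = 0.905
VSWR = (1 + |Γ|)/(1 − |Γ|) = 1.9/0.0951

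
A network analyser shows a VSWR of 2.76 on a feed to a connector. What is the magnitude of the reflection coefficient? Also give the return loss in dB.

|Γ| ≈ 0.468; return loss ≈ 6.59 dB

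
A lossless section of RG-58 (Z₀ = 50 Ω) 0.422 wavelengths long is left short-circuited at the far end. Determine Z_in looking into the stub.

βl = 2π × 0.422 = 152°
tan(βl) = -0.534
For a short-circuited stub, Z_in = jZ_0·tan(βl)

Z_in ≈ −j26.7 Ω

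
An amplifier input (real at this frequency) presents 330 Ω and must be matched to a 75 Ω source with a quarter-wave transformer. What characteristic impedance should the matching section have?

Z_qwt ≈ 157 Ω

Z_qwt = √(Z_0·R_L) = √(75 × 330) = √24750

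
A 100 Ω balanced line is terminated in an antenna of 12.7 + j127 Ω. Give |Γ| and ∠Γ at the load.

Γ = (Z_L − Z_0)/(Z_L + Z_0) = (-87.3 + j127)/(112.7 + j127)
|Γ| = 154/170 = 0.908

Γ ≈ 0.908 ∠ 76.1°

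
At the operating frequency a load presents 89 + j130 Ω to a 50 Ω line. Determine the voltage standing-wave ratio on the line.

VSWR ≈ 5.97

Γ = (Z_L − Z_0)/(Z_L + Z_0) = (39 + j130)/(139 + j130)
|Γ| = 136/190 = 0.713
VSWR = (1 + |Γ|)/(1 − |Γ|) = 1.71/0.287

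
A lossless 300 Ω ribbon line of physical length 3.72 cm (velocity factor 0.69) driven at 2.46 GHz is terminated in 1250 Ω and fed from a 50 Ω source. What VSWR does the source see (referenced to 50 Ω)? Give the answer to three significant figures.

VSWR ≈ 22.1

λ = v/f = 0.69·c / 2.46 GHz = 0.0841 m
βl = 2π·l/λ = 2π × 0.442 = 159°
tan(βl) = -0.381
Z_in = Z_0·(Z_L + jZ_0·tanβl)/(Z_0 + jZ_L·tanβl) = 407 + j531 Ω
Γ_s = (Z_in − Z_s)/(Z_in + Z_s) = (357 + j531)/(457 + j531), |Γ_s| = 0.913
VSWR = (1 + |Γ_s|)/(1 − |Γ_s|)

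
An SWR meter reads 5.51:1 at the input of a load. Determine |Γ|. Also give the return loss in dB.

|Γ| ≈ 0.693; return loss ≈ 3.19 dB

|Γ| = (S − 1)/(S + 1) = (5.51 − 1)/(5.51 + 1) = 4.51/6.51
RL = −20·log₁₀|Γ| = −20·log₁₀(0.693)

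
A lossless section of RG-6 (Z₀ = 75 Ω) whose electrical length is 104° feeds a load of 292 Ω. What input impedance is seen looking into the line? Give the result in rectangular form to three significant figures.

Z_in ≈ 20.4 + j17.4 Ω

tan(βl) = tan(104°) = -4.01
Z_in = Z_0·(Z_L + jZ_0·tanβl)/(Z_0 + jZ_L·tanβl)
     = 75·(292 − j301)/(75 − j1170)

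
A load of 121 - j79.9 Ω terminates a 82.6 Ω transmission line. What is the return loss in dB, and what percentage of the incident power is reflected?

RL ≈ 7.84 dB; 16.4% of incident power reflected

Γ = (38.4 − j79.9)/(203.6 − j79.9), |Γ| = 0.405
RL = −20·log₁₀(0.405) = 7.84 dB
P_refl/P_inc = |Γ|² = 0.164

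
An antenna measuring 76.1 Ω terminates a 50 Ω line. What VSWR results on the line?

VSWR ≈ 1.52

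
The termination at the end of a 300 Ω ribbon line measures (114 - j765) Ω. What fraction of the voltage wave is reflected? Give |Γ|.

|Γ| ≈ 0.905

Γ = (Z_L − Z_0)/(Z_L + Z_0) = (-186 − j765)/(414 − j765)
|Γ| = 787/870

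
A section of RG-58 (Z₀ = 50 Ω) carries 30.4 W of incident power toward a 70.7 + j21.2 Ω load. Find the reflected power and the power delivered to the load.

|Γ| = |(20.7 + j21.2)/(120.7 + j21.2)| = 0.242
|Γ|² = 0.0585
P_refl = |Γ|²·P_inc = 1.78 W, P_del = (1 − |Γ|²)·P_inc = 28.6 W

P_reflected ≈ 1.78 W; P_delivered ≈ 28.6 W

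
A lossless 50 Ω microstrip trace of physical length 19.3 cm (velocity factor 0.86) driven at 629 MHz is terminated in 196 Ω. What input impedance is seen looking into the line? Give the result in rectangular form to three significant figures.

Z_in ≈ 132 + j87.4 Ω

λ = v/f = 0.86·c / 629 MHz = 0.41 m
βl = 2π·l/λ = 2π × 0.471 = 169°
tan(βl) = tan(169°) = -0.187
Z_in = Z_0·(Z_L + jZ_0·tanβl)/(Z_0 + jZ_L·tanβl)
     = 50·(196 − j9.37)/(50 − j36.7)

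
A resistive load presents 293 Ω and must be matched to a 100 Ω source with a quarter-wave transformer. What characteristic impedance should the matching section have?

Z_qwt = √(Z_0·R_L) = √(100 × 293) = √29300

Z_qwt ≈ 171 Ω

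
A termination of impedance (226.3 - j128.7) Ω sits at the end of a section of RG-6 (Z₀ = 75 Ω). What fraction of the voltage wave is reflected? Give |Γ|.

Γ = (Z_L − Z_0)/(Z_L + Z_0) = (151.3 − j128.7)/(301.3 − j128.7)
|Γ| = 199/328

|Γ| ≈ 0.606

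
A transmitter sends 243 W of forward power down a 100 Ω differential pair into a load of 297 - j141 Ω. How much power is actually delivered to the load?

|Γ| = |(197 − j141)/(397 − j141)| = 0.575
|Γ|² = 0.331
P_refl = |Γ|²·P_inc = 80.4 W, P_del = (1 − |Γ|²)·P_inc = 163 W

P_delivered ≈ 163 W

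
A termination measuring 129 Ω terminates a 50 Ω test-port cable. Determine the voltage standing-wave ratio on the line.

VSWR ≈ 2.58

Γ = (129 − 50)/(129 + 50) = 0.441
VSWR = (1 + 0.441)/(1 − 0.441)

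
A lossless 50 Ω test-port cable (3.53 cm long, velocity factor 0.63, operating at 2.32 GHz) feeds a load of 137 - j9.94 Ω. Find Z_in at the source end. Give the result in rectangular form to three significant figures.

λ = v/f = 0.63·c / 2.32 GHz = 0.0815 m
βl = 2π·l/λ = 2π × 0.433 = 156°
tan(βl) = tan(156°) = -0.445
Z_in = Z_0·(Z_L + jZ_0·tanβl)/(Z_0 + jZ_L·tanβl)
     = 50·(137 − j32.2)/(45.6 − j61)

Z_in ≈ 70.8 + j59.4 Ω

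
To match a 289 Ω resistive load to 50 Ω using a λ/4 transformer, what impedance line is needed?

Z_qwt ≈ 120 Ω

Z_qwt = √(Z_0·R_L) = √(50 × 289) = √14450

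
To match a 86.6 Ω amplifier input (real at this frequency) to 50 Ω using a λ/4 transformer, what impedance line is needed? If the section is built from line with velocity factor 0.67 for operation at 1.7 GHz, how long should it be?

Z_qwt = √(Z_0·R_L) = √(50 × 86.6) = √4330
λ = 0.67·c/f = 0.118 m, so l = λ/4 = 0.0296 m

Z_qwt ≈ 65.8 Ω; length ≈ 2.96 cm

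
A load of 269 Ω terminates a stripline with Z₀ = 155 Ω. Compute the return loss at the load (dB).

Γ = (269 − 155)/(269 + 155) = 0.269
RL = −20·log₁₀|Γ| = −20·log₁₀(0.269)

RL ≈ 11.4 dB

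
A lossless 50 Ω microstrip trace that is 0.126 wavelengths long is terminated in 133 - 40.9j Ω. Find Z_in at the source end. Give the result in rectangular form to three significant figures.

Z_in ≈ 25.4 − j32.1 Ω

βl = 2π × 0.126 = 45.4°
tan(βl) = tan(45.4°) = 1.01
Z_in = Z_0·(Z_L + jZ_0·tanβl)/(Z_0 + jZ_L·tanβl)
     = 50·(133 + j9.73)/(91.4 + j135)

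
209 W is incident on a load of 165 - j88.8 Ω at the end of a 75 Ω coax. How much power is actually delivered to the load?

P_delivered ≈ 158 W

|Γ| = |(90 − j88.8)/(240 − j88.8)| = 0.494
|Γ|² = 0.244
P_refl = |Γ|²·P_inc = 51 W, P_del = (1 − |Γ|²)·P_inc = 158 W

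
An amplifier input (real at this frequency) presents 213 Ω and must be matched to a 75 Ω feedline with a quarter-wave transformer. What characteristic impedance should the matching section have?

Z_qwt = √(Z_0·R_L) = √(75 × 213) = √15980

Z_qwt ≈ 126 Ω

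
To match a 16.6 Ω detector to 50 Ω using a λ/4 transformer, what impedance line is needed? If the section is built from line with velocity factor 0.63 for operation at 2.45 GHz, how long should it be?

Z_qwt ≈ 28.8 Ω; length ≈ 1.93 cm

Z_qwt = √(Z_0·R_L) = √(50 × 16.6) = √830
λ = 0.63·c/f = 0.0771 m, so l = λ/4 = 0.0193 m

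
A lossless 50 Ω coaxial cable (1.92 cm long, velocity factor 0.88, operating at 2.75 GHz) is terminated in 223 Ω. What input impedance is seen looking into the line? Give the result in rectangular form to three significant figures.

λ = v/f = 0.88·c / 2.75 GHz = 0.096 m
βl = 2π·l/λ = 2π × 0.2 = 72°
tan(βl) = tan(72°) = 3.08
Z_in = Z_0·(Z_L + jZ_0·tanβl)/(Z_0 + jZ_L·tanβl)
     = 50·(223 + j154)/(50 + j686)

Z_in ≈ 12.3 − j15.3 Ω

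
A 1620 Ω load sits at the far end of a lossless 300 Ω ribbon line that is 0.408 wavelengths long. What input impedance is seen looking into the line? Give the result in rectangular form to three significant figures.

Z_in ≈ 172 + j411 Ω

βl = 2π × 0.408 = 147°
tan(βl) = tan(147°) = -0.652
Z_in = Z_0·(Z_L + jZ_0·tanβl)/(Z_0 + jZ_L·tanβl)
     = 300·(1620 − j196)/(300 − j1060)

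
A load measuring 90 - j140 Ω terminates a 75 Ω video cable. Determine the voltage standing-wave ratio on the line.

Γ = (Z_L − Z_0)/(Z_L + Z_0) = (15 − j140)/(165 − j140)
|Γ| = 141/216 = 0.651
VSWR = (1 + |Γ|)/(1 − |Γ|) = 1.65/0.349

VSWR ≈ 4.73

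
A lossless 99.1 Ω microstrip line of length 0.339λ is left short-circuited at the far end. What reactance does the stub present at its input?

X_in ≈ -158 Ω (capacitive)

βl = 2π × 0.339 = 122°
tan(βl) = -1.6
For a short-circuited stub, Z_in = jZ_0·tan(βl)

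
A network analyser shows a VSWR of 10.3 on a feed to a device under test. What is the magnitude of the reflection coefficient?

|Γ| ≈ 0.823

|Γ| = (S − 1)/(S + 1) = (10.3 − 1)/(10.3 + 1) = 9.3/11.3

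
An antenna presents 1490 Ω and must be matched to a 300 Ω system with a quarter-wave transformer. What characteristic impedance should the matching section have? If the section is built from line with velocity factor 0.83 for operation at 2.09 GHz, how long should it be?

Z_qwt = √(Z_0·R_L) = √(300 × 1490) = √447000
λ = 0.83·c/f = 0.119 m, so l = λ/4 = 0.0298 m

Z_qwt ≈ 669 Ω; length ≈ 2.98 cm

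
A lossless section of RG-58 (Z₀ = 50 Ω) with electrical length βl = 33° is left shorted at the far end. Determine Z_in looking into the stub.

Z_in ≈ +j32.5 Ω

tan(βl) = 0.649
For a shorted stub, Z_in = jZ_0·tan(βl)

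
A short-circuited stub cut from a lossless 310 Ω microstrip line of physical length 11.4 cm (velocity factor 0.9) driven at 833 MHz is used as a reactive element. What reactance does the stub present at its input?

X_in ≈ -417 Ω (capacitive)

λ = v/f = 0.9·c / 833 MHz = 0.324 m
βl = 2π·l/λ = 2π × 0.352 = 127°
tan(βl) = -1.35
For a short-circuited stub, Z_in = jZ_0·tan(βl)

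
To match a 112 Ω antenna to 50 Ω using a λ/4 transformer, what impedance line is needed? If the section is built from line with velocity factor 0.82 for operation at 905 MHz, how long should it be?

Z_qwt = √(Z_0·R_L) = √(50 × 112) = √5600
λ = 0.82·c/f = 0.272 m, so l = λ/4 = 0.068 m

Z_qwt ≈ 74.8 Ω; length ≈ 6.8 cm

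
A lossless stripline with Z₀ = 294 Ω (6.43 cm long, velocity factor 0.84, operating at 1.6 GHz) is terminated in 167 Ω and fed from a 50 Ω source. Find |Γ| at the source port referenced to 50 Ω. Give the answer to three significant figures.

|Γ| ≈ 0.691

λ = v/f = 0.84·c / 1.6 GHz = 0.158 m
βl = 2π·l/λ = 2π × 0.408 = 147°
tan(βl) = -0.65
Z_in = Z_0·(Z_L + jZ_0·tanβl)/(Z_0 + jZ_L·tanβl) = 209 − j114 Ω
Γ_s = (Z_in − Z_s)/(Z_in + Z_s) = (159 − j114)/(259 − j114), |Γ_s| = 0.691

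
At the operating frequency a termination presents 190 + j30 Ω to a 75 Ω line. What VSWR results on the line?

Γ = (Z_L − Z_0)/(Z_L + Z_0) = (115 + j30)/(265 + j30)
|Γ| = 119/267 = 0.446
VSWR = (1 + |Γ|)/(1 − |Γ|) = 1.45/0.554

VSWR ≈ 2.61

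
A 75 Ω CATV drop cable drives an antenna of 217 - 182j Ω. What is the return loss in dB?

Γ = (142 − j182)/(292 − j182), |Γ| = 0.671
RL = −20·log₁₀|Γ| = −20·log₁₀(0.671)

RL ≈ 3.47 dB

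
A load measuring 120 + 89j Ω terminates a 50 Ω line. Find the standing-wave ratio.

VSWR ≈ 3.88

Γ = (Z_L − Z_0)/(Z_L + Z_0) = (70 + j89)/(170 + j89)
|Γ| = 113/192 = 0.59
VSWR = (1 + |Γ|)/(1 − |Γ|) = 1.59/0.41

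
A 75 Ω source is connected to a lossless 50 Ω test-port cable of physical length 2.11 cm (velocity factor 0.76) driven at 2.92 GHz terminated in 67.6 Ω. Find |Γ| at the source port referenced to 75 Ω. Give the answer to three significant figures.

|Γ| ≈ 0.337

λ = v/f = 0.76·c / 2.92 GHz = 0.0781 m
βl = 2π·l/λ = 2π × 0.27 = 97.3°
tan(βl) = -7.83
Z_in = Z_0·(Z_L + jZ_0·tanβl)/(Z_0 + jZ_L·tanβl) = 37.3 + j2.87 Ω
Γ_s = (Z_in − Z_s)/(Z_in + Z_s) = (-37.7 + j2.87)/(112 + j2.87), |Γ_s| = 0.337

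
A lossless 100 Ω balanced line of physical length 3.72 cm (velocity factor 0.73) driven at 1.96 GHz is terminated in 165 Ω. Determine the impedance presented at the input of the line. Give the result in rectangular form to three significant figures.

Z_in ≈ 71.9 + j32.4 Ω

λ = v/f = 0.73·c / 1.96 GHz = 0.112 m
βl = 2π·l/λ = 2π × 0.333 = 120°
tan(βl) = tan(120°) = -1.74
Z_in = Z_0·(Z_L + jZ_0·tanβl)/(Z_0 + jZ_L·tanβl)
     = 100·(165 − j174)/(100 − j287)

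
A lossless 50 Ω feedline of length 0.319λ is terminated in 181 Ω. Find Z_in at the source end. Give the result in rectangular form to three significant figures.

βl = 2π × 0.319 = 115°
tan(βl) = tan(115°) = -2.16
Z_in = Z_0·(Z_L + jZ_0·tanβl)/(Z_0 + jZ_L·tanβl)
     = 50·(181 − j108)/(50 − j391)

Z_in ≈ 16.5 + j21 Ω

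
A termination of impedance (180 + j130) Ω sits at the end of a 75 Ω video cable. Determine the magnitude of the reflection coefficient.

|Γ| ≈ 0.584

Γ = (Z_L − Z_0)/(Z_L + Z_0) = (105 + j130)/(255 + j130)
|Γ| = 167/286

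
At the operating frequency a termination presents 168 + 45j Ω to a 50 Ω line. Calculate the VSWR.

VSWR ≈ 3.62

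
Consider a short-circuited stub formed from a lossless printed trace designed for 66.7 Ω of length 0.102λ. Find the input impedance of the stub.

βl = 2π × 0.102 = 36.7°
tan(βl) = 0.746
For a short-circuited stub, Z_in = jZ_0·tan(βl)

Z_in ≈ +j49.8 Ω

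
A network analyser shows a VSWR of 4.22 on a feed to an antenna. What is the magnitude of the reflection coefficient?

|Γ| ≈ 0.617

|Γ| = (S − 1)/(S + 1) = (4.22 − 1)/(4.22 + 1) = 3.22/5.22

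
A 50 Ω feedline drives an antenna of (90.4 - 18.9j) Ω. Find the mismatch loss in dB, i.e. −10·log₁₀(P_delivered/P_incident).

Γ = (40.4 − j18.9)/(140.4 − j18.9), |Γ| = 0.315
|Γ|² = 0.0991, so P_del/P_inc = 1 − |Γ|² = 0.901
ML = −10·log₁₀(1 − |Γ|²)

mismatch loss ≈ 0.453 dB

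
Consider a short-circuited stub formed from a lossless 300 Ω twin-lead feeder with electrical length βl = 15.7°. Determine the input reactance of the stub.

X_in ≈ 84.3 Ω (inductive)

tan(βl) = 0.281
For a short-circuited stub, Z_in = jZ_0·tan(βl)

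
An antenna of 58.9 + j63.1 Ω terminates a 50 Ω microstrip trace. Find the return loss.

RL ≈ 5.91 dB

Γ = (8.9 + j63.1)/(108.9 + j63.1), |Γ| = 0.506
RL = −20·log₁₀|Γ| = −20·log₁₀(0.506)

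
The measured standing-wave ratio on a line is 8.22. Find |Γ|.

|Γ| ≈ 0.783

|Γ| = (S − 1)/(S + 1) = (8.22 − 1)/(8.22 + 1) = 7.22/9.22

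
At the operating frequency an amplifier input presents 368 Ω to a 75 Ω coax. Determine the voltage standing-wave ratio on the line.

VSWR ≈ 4.91

Γ = (368 − 75)/(368 + 75) = 0.661
VSWR = (1 + 0.661)/(1 − 0.661)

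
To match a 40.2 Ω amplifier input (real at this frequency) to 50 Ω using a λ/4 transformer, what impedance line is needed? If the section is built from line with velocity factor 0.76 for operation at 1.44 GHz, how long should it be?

Z_qwt ≈ 44.8 Ω; length ≈ 3.96 cm

Z_qwt = √(Z_0·R_L) = √(50 × 40.2) = √2010
λ = 0.76·c/f = 0.158 m, so l = λ/4 = 0.0396 m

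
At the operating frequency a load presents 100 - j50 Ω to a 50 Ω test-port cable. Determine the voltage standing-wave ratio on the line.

VSWR ≈ 2.62

Γ = (Z_L − Z_0)/(Z_L + Z_0) = (50 − j50)/(150 − j50)
|Γ| = 70.7/158 = 0.447
VSWR = (1 + |Γ|)/(1 − |Γ|) = 1.45/0.553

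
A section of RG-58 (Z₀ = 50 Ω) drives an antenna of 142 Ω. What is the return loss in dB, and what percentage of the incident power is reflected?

Γ = (142 − 50)/(142 + 50) = 0.479
RL = −20·log₁₀(0.479) = 6.39 dB
P_refl/P_inc = |Γ|² = 0.23

RL ≈ 6.39 dB; 23% of incident power reflected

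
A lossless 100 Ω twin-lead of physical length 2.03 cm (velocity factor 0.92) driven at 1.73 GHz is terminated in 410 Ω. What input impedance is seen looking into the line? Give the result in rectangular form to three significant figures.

Z_in ≈ 44.9 − j86.6 Ω

λ = v/f = 0.92·c / 1.73 GHz = 0.16 m
βl = 2π·l/λ = 2π × 0.127 = 45.8°
tan(βl) = tan(45.8°) = 1.03
Z_in = Z_0·(Z_L + jZ_0·tanβl)/(Z_0 + jZ_L·tanβl)
     = 100·(410 + j103)/(100 + j422)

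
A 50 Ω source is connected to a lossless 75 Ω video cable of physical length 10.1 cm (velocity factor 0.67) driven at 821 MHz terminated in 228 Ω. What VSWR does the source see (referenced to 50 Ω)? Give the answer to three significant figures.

λ = v/f = 0.67·c / 821 MHz = 0.245 m
βl = 2π·l/λ = 2π × 0.413 = 149°
tan(βl) = -0.612
Z_in = Z_0·(Z_L + jZ_0·tanβl)/(Z_0 + jZ_L·tanβl) = 70.2 + j84.8 Ω
Γ_s = (Z_in − Z_s)/(Z_in + Z_s) = (20.2 + j84.8)/(120 + j84.8), |Γ_s| = 0.592
VSWR = (1 + |Γ_s|)/(1 − |Γ_s|)

VSWR ≈ 3.91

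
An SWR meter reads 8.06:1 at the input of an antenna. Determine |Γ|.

|Γ| ≈ 0.779

|Γ| = (S − 1)/(S + 1) = (8.06 − 1)/(8.06 + 1) = 7.06/9.06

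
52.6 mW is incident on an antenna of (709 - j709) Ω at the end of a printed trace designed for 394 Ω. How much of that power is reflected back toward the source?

P_reflected ≈ 18.4 mW

|Γ| = |(315 − j709)/(1103 − j709)| = 0.592
|Γ|² = 0.35
P_refl = |Γ|²·P_inc = 18.4 mW, P_del = (1 − |Γ|²)·P_inc = 34.2 mW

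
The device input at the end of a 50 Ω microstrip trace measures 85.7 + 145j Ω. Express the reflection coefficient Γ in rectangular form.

Γ ≈ 0.656 + j0.368

Γ = (Z_L − Z_0)/(Z_L + Z_0) = (35.7 + j145)/(135.7 + j145)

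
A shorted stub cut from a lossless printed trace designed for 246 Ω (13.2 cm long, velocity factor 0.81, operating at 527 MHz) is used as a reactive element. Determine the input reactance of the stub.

X_in ≈ -1060 Ω (capacitive)

λ = v/f = 0.81·c / 527 MHz = 0.461 m
βl = 2π·l/λ = 2π × 0.286 = 103°
tan(βl) = -4.31
For a shorted stub, Z_in = jZ_0·tan(βl)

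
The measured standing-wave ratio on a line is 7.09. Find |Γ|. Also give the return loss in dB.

|Γ| ≈ 0.753; return loss ≈ 2.47 dB

|Γ| = (S − 1)/(S + 1) = (7.09 − 1)/(7.09 + 1) = 6.09/8.09
RL = −20·log₁₀|Γ| = −20·log₁₀(0.753)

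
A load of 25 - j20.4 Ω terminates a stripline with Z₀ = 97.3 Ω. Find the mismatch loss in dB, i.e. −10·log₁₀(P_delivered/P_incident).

mismatch loss ≈ 1.99 dB

Γ = (-72.3 − j20.4)/(122.3 − j20.4), |Γ| = 0.606
|Γ|² = 0.367, so P_del/P_inc = 1 − |Γ|² = 0.633
ML = −10·log₁₀(1 − |Γ|²)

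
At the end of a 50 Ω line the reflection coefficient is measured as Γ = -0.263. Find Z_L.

Z_L ≈ 29.2 Ω

Z_L = Z_0·(1 + Γ)/(1 − Γ) = 50·(0.737)/(1.26)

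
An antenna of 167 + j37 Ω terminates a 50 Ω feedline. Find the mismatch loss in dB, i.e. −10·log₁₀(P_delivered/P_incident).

mismatch loss ≈ 1.62 dB

Γ = (117 + j37)/(217 + j37), |Γ| = 0.557
|Γ|² = 0.311, so P_del/P_inc = 1 − |Γ|² = 0.689
ML = −10·log₁₀(1 − |Γ|²)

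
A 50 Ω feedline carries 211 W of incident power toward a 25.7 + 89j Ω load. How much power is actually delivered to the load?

P_delivered ≈ 79.4 W

|Γ| = |(-24.3 + j89)/(75.7 + j89)| = 0.79
|Γ|² = 0.623
P_refl = |Γ|²·P_inc = 132 W, P_del = (1 − |Γ|²)·P_inc = 79.4 W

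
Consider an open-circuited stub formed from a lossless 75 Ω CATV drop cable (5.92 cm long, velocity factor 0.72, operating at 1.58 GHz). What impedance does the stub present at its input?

λ = v/f = 0.72·c / 1.58 GHz = 0.137 m
βl = 2π·l/λ = 2π × 0.433 = 156°
tan(βl) = -0.447
For an open-circuited stub, Z_in = −jZ_0·cot(βl) = −jZ_0/tan(βl)

Z_in ≈ +j168 Ω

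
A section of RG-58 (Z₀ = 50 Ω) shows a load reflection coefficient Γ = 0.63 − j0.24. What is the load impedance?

Z_L = Z_0·(1 + Γ)/(1 − Γ) = 50·(1.63 − j0.24)/(0.37 + j0.24)

Z_L ≈ 140 − j123 Ω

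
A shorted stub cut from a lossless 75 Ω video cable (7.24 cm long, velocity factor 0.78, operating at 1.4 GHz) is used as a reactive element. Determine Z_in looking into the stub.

Z_in ≈ −j33.5 Ω

λ = v/f = 0.78·c / 1.4 GHz = 0.167 m
βl = 2π·l/λ = 2π × 0.433 = 156°
tan(βl) = -0.447
For a shorted stub, Z_in = jZ_0·tan(βl)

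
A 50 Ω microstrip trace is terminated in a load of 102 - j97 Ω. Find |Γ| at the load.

|Γ| ≈ 0.61

Γ = (Z_L − Z_0)/(Z_L + Z_0) = (52 − j97)/(152 − j97)
|Γ| = 110/180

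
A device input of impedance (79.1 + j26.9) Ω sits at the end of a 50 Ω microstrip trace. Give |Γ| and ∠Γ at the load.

Γ ≈ 0.301 ∠ 31°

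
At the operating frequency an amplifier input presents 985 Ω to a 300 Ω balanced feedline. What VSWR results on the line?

VSWR ≈ 3.28

Γ = (985 − 300)/(985 + 300) = 0.533
VSWR = (1 + 0.533)/(1 − 0.533)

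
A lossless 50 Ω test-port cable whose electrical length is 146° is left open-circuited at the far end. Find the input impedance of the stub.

Z_in ≈ +j74.1 Ω

tan(βl) = -0.675
For an open-circuited stub, Z_in = −jZ_0·cot(βl) = −jZ_0/tan(βl)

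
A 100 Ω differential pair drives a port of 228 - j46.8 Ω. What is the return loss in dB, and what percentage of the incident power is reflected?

RL ≈ 7.72 dB; 16.9% of incident power reflected

Γ = (128 − j46.8)/(328 − j46.8), |Γ| = 0.411
RL = −20·log₁₀(0.411) = 7.72 dB
P_refl/P_inc = |Γ|² = 0.169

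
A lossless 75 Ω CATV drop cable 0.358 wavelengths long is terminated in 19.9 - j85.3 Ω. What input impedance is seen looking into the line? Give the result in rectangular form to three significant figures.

Z_in ≈ 182 + j288 Ω

βl = 2π × 0.358 = 129°
tan(βl) = tan(129°) = -1.24
Z_in = Z_0·(Z_L + jZ_0·tanβl)/(Z_0 + jZ_L·tanβl)
     = 75·(19.9 − j178)/(-30.8 − j24.7)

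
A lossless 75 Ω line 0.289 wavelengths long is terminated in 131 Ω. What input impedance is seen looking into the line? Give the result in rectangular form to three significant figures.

Z_in ≈ 44.7 + j12.4 Ω

βl = 2π × 0.289 = 104°
tan(βl) = tan(104°) = -4
Z_in = Z_0·(Z_L + jZ_0·tanβl)/(Z_0 + jZ_L·tanβl)
     = 75·(131 − j300)/(75 − j524)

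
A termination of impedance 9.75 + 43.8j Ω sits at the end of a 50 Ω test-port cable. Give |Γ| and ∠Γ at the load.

Γ ≈ 0.803 ∠ 96.3°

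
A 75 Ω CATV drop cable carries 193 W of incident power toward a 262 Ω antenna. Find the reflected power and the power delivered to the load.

P_reflected ≈ 59.4 W; P_delivered ≈ 134 W

Γ = (262 − 75)/(262 + 75) = 0.555
|Γ|² = 0.308
P_refl = |Γ|²·P_inc = 59.4 W, P_del = (1 − |Γ|²)·P_inc = 134 W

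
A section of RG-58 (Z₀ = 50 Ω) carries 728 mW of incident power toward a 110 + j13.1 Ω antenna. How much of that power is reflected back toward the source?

|Γ| = |(60 + j13.1)/(160 + j13.1)| = 0.383
|Γ|² = 0.146
P_refl = |Γ|²·P_inc = 107 mW, P_del = (1 − |Γ|²)·P_inc = 621 mW

P_reflected ≈ 107 mW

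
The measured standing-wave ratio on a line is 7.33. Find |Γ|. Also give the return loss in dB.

|Γ| ≈ 0.76; return loss ≈ 2.38 dB

|Γ| = (S − 1)/(S + 1) = (7.33 − 1)/(7.33 + 1) = 6.33/8.33
RL = −20·log₁₀|Γ| = −20·log₁₀(0.76)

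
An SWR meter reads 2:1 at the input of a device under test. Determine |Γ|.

|Γ| ≈ 0.333

|Γ| = (S − 1)/(S + 1) = (2 − 1)/(2 + 1) = 1/3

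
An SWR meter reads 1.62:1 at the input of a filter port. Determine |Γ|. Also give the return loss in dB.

|Γ| ≈ 0.237; return loss ≈ 12.5 dB

|Γ| = (S − 1)/(S + 1) = (1.62 − 1)/(1.62 + 1) = 0.62/2.62
RL = −20·log₁₀|Γ| = −20·log₁₀(0.237)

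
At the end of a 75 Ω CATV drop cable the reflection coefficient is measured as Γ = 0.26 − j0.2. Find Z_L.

Z_L = Z_0·(1 + Γ)/(1 − Γ) = 75·(1.26 − j0.2)/(0.74 + j0.2)

Z_L ≈ 114 − j51.1 Ω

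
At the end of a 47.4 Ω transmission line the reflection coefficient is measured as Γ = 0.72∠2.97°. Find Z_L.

Z_L ≈ 284 + j44 Ω

Z_L = Z_0·(1 + Γ)/(1 − Γ) = 47.4·(1.72 + j0.0373)/(0.281 − j0.0373)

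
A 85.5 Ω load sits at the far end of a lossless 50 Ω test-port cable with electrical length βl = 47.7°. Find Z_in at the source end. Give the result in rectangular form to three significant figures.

tan(βl) = tan(47.7°) = 1.1
Z_in = Z_0·(Z_L + jZ_0·tanβl)/(Z_0 + jZ_L·tanβl)
     = 50·(85.5 + j54.9)/(50 + j94)

Z_in ≈ 41.7 − j23.3 Ω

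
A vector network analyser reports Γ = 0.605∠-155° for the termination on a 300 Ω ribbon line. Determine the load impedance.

Z_L = Z_0·(1 + Γ)/(1 − Γ) = 300·(0.452 − j0.256)/(1.55 + j0.256)

Z_L ≈ 77.2 − j62.3 Ω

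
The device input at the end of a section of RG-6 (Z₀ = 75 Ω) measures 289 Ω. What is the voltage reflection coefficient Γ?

Γ = 0.588

Γ = (Z_L − Z_0)/(Z_L + Z_0) = (289 − 75)/(289 + 75) = 214/364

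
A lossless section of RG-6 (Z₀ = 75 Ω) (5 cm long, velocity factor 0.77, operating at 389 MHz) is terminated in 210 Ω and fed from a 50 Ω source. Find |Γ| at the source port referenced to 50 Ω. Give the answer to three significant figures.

λ = v/f = 0.77·c / 389 MHz = 0.594 m
βl = 2π·l/λ = 2π × 0.0842 = 30.3°
tan(βl) = 0.585
Z_in = Z_0·(Z_L + jZ_0·tanβl)/(Z_0 + jZ_L·tanβl) = 76.6 − j81.5 Ω
Γ_s = (Z_in − Z_s)/(Z_in + Z_s) = (26.6 − j81.5)/(127 − j81.5), |Γ_s| = 0.569

|Γ| ≈ 0.569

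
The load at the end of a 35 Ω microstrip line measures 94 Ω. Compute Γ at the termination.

Γ = (Z_L − Z_0)/(Z_L + Z_0) = (94 − 35)/(94 + 35) = 59/129

Γ = 0.457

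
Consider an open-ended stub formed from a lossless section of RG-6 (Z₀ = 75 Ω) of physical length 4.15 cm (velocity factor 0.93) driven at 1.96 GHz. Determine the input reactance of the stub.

X_in ≈ 20 Ω (inductive)

λ = v/f = 0.93·c / 1.96 GHz = 0.142 m
βl = 2π·l/λ = 2π × 0.292 = 105°
tan(βl) = -3.74
For an open-ended stub, Z_in = −jZ_0·cot(βl) = −jZ_0/tan(βl)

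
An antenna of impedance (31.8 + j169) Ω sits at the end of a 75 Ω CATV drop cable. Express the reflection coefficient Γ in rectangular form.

Γ ≈ 0.599 + j0.634

Γ = (Z_L − Z_0)/(Z_L + Z_0) = (-43.2 + j169)/(106.8 + j169)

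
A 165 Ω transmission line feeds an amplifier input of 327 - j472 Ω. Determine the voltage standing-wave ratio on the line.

VSWR ≈ 6.46

Γ = (Z_L − Z_0)/(Z_L + Z_0) = (162 − j472)/(492 − j472)
|Γ| = 499/682 = 0.732
VSWR = (1 + |Γ|)/(1 − |Γ|) = 1.73/0.268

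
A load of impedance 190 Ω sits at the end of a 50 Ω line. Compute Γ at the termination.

Γ = 0.583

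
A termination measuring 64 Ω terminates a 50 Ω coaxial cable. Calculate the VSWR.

Γ = (64 − 50)/(64 + 50) = 0.123
VSWR = (1 + 0.123)/(1 − 0.123)

VSWR ≈ 1.28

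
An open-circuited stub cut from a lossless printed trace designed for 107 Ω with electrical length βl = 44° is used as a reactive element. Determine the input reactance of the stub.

X_in ≈ -111 Ω (capacitive)

tan(βl) = 0.966
For an open-circuited stub, Z_in = −jZ_0·cot(βl) = −jZ_0/tan(βl)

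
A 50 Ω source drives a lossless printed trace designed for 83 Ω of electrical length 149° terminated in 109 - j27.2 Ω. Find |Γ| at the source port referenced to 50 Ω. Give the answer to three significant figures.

tan(βl) = -0.601
Z_in = Z_0·(Z_L + jZ_0·tanβl)/(Z_0 + jZ_L·tanβl) = 117 + j19 Ω
Γ_s = (Z_in − Z_s)/(Z_in + Z_s) = (67 + j19)/(167 + j19), |Γ_s| = 0.414

|Γ| ≈ 0.414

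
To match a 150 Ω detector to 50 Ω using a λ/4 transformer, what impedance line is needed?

Z_qwt = √(Z_0·R_L) = √(50 × 150) = √7500

Z_qwt ≈ 86.6 Ω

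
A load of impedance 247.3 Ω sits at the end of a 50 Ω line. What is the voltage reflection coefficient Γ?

Γ = (Z_L − Z_0)/(Z_L + Z_0) = (247.3 − 50)/(247.3 + 50) = 197.3/297.3

Γ = 0.664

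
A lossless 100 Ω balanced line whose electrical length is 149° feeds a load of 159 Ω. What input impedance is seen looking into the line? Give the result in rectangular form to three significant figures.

Z_in ≈ 113 + j48 Ω

tan(βl) = tan(149°) = -0.601
Z_in = Z_0·(Z_L + jZ_0·tanβl)/(Z_0 + jZ_L·tanβl)
     = 100·(159 − j60.1)/(100 − j95.5)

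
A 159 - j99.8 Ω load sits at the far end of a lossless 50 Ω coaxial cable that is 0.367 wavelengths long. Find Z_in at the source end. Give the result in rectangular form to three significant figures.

Z_in ≈ 25.6 + j54 Ω

βl = 2π × 0.367 = 132°
tan(βl) = tan(132°) = -1.11
Z_in = Z_0·(Z_L + jZ_0·tanβl)/(Z_0 + jZ_L·tanβl)
     = 50·(159 − j155)/(-60.4 − j176)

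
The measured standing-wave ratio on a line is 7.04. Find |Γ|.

|Γ| ≈ 0.751

|Γ| = (S − 1)/(S + 1) = (7.04 − 1)/(7.04 + 1) = 6.04/8.04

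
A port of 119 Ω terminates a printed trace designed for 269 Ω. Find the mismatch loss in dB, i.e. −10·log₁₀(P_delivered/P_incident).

Γ = (119 − 269)/(119 + 269) = -0.387
|Γ|² = 0.149, so P_del/P_inc = 1 − |Γ|² = 0.851
ML = −10·log₁₀(1 − |Γ|²)

mismatch loss ≈ 0.703 dB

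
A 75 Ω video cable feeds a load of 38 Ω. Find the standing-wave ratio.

VSWR ≈ 1.97

For a purely resistive load, VSWR = R_L/Z_0 or Z_0/R_L (whichever > 1) = 75/38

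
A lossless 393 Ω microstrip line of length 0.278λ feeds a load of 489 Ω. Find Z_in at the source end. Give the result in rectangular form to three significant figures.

Z_in ≈ 319 + j24.2 Ω

βl = 2π × 0.278 = 100°
tan(βl) = tan(100°) = -5.63
Z_in = Z_0·(Z_L + jZ_0·tanβl)/(Z_0 + jZ_L·tanβl)
     = 393·(489 − j2210)/(393 − j2750)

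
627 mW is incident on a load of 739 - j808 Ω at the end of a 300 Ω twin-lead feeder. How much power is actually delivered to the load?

|Γ| = |(439 − j808)/(1039 − j808)| = 0.699
|Γ|² = 0.488
P_refl = |Γ|²·P_inc = 306 mW, P_del = (1 − |Γ|²)·P_inc = 321 mW

P_delivered ≈ 321 mW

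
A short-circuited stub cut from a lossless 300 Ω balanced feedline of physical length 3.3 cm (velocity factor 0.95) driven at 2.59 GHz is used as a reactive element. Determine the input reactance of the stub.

X_in ≈ -925 Ω (capacitive)

λ = v/f = 0.95·c / 2.59 GHz = 0.11 m
βl = 2π·l/λ = 2π × 0.3 = 108°
tan(βl) = -3.08
For a short-circuited stub, Z_in = jZ_0·tan(βl)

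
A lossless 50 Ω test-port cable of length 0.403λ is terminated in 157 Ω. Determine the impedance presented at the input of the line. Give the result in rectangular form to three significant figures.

Z_in ≈ 40.2 + j53.3 Ω

βl = 2π × 0.403 = 145°
tan(βl) = tan(145°) = -0.698
Z_in = Z_0·(Z_L + jZ_0·tanβl)/(Z_0 + jZ_L·tanβl)
     = 50·(157 − j34.9)/(50 − j110)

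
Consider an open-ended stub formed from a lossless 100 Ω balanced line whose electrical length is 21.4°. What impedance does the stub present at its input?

Z_in ≈ −j255 Ω

tan(βl) = 0.392
For an open-ended stub, Z_in = −jZ_0·cot(βl) = −jZ_0/tan(βl)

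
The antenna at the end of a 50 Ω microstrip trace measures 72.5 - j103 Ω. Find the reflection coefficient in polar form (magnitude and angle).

Γ ≈ 0.659 ∠ -37.6°

Γ = (Z_L − Z_0)/(Z_L + Z_0) = (22.5 − j103)/(122.5 − j103)
|Γ| = 105/160 = 0.659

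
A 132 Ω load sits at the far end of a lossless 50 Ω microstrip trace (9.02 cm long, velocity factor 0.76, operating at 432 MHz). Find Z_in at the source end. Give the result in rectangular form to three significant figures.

λ = v/f = 0.76·c / 432 MHz = 0.528 m
βl = 2π·l/λ = 2π × 0.171 = 61.5°
tan(βl) = tan(61.5°) = 1.84
Z_in = Z_0·(Z_L + jZ_0·tanβl)/(Z_0 + jZ_L·tanβl)
     = 50·(132 + j92.2)/(50 + j243)

Z_in ≈ 23.5 − j22.3 Ω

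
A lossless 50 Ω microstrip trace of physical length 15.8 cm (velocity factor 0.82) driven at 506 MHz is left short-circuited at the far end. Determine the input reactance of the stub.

λ = v/f = 0.82·c / 506 MHz = 0.486 m
βl = 2π·l/λ = 2π × 0.325 = 117°
tan(βl) = -1.96
For a short-circuited stub, Z_in = jZ_0·tan(βl)

X_in ≈ -98.1 Ω (capacitive)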